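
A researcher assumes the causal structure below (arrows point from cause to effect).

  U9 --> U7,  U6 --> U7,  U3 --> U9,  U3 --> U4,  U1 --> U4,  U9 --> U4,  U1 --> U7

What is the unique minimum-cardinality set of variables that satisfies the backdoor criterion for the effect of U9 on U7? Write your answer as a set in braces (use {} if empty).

Variables eligible for adjustment (non-descendants of U9, excluding U9 and U7): {U1, U3, U6}.
Backdoor paths from U9 to U7:
  P1: U9 <- U3 -> U4 <- U1 -> U7
Each backdoor path contains an unconditioned collider, so every path is already blocked with the empty conditioning set:
  P1: blocked at collider U4 (neither it nor any descendant is in the conditioning set).
The empty set is therefore the unique smallest valid set.

{}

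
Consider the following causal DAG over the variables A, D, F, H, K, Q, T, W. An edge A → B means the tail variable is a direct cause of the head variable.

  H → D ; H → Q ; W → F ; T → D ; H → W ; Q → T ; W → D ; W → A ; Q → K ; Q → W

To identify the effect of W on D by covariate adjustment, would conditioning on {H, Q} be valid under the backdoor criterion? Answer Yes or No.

Yes

Backdoor paths from W to D (paths whose first edge points into W):
  P1: W <- H -> Q -> T -> D
  P2: W <- H -> D
  P3: W <- Q <- H -> D
  P4: W <- Q -> T -> D
Condition 1 (no descendant of W in the set): holds — descendants of W are {A, D, F}; none are in {H, Q}.
Condition 2 (every backdoor path blocked by {H, Q}):
  P1: blocked at fork node H ∈ conditioning set.
  P2: blocked at fork node H ∈ conditioning set.
  P3: blocked at chain node Q ∈ conditioning set.
  P4: blocked at fork node Q ∈ conditioning set.
{H, Q} satisfies the backdoor criterion.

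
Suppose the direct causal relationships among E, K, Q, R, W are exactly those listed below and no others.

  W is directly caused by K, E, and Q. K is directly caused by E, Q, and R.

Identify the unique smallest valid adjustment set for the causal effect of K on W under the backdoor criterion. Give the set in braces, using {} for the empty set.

Variables eligible for adjustment (non-descendants of K, excluding K and W): {E, Q, R}.
Backdoor paths from K to W:
  P1: K <- Q -> W
  P2: K <- E -> W
The empty set is not sufficient: P1 (K <- Q -> W) has no collider blocking it and no conditioned non-collider, so it is open.
Try {E, Q}:
  P1: blocked at fork node Q ∈ conditioning set.
  P2: blocked at fork node E ∈ conditioning set.
{E, Q} contains no descendant of K and blocks every backdoor path.
Every element of {E, Q} is needed (dropping E leaves P2 open; dropping Q leaves P1 open), so no proper subset is valid.
Among all size-2 subsets of the eligible variables, only {E, Q} blocks every backdoor path, so it is the unique smallest valid adjustment set.

{E, Q}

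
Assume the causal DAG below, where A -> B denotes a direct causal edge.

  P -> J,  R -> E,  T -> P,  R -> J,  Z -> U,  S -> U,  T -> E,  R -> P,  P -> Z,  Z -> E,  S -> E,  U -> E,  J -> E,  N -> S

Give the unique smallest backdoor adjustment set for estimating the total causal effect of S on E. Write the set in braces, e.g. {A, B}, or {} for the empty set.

Variables eligible for adjustment (non-descendants of S, excluding S and E): {J, N, P, R, T, Z}.
Backdoor paths from S to E:
  (none)
With no backdoor paths the empty set already satisfies the criterion, and it is trivially minimal.

{}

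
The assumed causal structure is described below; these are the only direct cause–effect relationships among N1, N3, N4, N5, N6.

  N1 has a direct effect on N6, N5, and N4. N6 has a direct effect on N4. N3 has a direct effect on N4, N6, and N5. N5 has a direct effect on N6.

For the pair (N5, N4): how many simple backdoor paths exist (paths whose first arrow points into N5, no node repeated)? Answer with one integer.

6

A backdoor path from N5 to N4 is any simple undirected path whose first edge points into N5 (i.e. leaves N5 via a parent).
Parents of N5: {N1, N3}.
Enumerating:
  P1: N5 <- N3 -> N6 <- N1 -> N4
  P2: N5 <- N3 -> N6 -> N4
  P3: N5 <- N3 -> N4
  P4: N5 <- N1 -> N6 <- N3 -> N4
  P5: N5 <- N1 -> N6 -> N4
  P6: N5 <- N1 -> N4
That exhausts the simple backdoor paths. Count: 6.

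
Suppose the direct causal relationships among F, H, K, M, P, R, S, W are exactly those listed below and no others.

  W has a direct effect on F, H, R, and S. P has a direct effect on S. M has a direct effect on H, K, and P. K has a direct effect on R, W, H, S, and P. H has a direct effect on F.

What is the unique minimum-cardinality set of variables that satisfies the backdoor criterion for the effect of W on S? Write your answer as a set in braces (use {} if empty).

{K}

Variables eligible for adjustment (non-descendants of W, excluding W and S): {K, M, P}.
Backdoor paths from W to S:
  P1: W <- K <- M -> P -> S
  P2: W <- K -> H <- M -> P -> S
  P3: W <- K -> P -> S
  P4: W <- K -> S
The empty set is not sufficient: P1 (W <- K <- M -> P -> S) has no collider blocking it and no conditioned non-collider, so it is open.
Try {K}:
  P1: blocked at chain node K ∈ conditioning set.
  P2: blocked at fork node K ∈ conditioning set.
  P3: blocked at fork node K ∈ conditioning set.
  P4: blocked at fork node K ∈ conditioning set.
{K} contains no descendant of W and blocks every backdoor path.
No other singleton works — e.g. {M} leaves P3 open — so {K} is the unique smallest valid adjustment set.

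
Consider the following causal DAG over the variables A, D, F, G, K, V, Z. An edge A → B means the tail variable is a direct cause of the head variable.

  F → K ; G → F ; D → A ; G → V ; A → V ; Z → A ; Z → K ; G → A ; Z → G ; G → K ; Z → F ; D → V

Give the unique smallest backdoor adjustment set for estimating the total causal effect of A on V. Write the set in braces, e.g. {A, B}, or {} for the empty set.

Variables eligible for adjustment (non-descendants of A, excluding A and V): {D, F, G, K, Z}.
Backdoor paths from A to V:
  P1: A <- Z -> G -> V
  P2: A <- Z -> F <- G -> V
  P3: A <- Z -> F -> K <- G -> V
  P4: A <- Z -> K <- G -> V
  P5: A <- Z -> K <- F <- G -> V
  P6: A <- G -> V
  P7: A <- D -> V
The empty set is not sufficient: P1 (A <- Z -> G -> V) has no collider blocking it and no conditioned non-collider, so it is open.
Try {D, G}:
  P1: blocked at chain node G ∈ conditioning set.
  P2: blocked at collider F (neither it nor any descendant is in the conditioning set).
  P3: blocked at collider K (neither it nor any descendant is in the conditioning set).
  P4: blocked at collider K (neither it nor any descendant is in the conditioning set).
  P5: blocked at collider K (neither it nor any descendant is in the conditioning set).
  P6: blocked at fork node G ∈ conditioning set.
  P7: blocked at fork node D ∈ conditioning set.
{D, G} contains no descendant of A and blocks every backdoor path.
Every element of {D, G} is needed (dropping D leaves P7 open; dropping G leaves P1 open), so no proper subset is valid.
Among all size-2 subsets of the eligible variables, only {D, G} blocks every backdoor path, so it is the unique smallest valid adjustment set.

{D, G}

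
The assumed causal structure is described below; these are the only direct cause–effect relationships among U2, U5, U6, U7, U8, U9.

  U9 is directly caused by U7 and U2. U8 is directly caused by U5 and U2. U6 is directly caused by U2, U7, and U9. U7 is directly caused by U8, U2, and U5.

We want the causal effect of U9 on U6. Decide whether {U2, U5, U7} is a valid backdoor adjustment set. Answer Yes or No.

Backdoor paths from U9 to U6 (paths whose first edge points into U9):
  P1: U9 <- U2 -> U8 <- U5 -> U7 -> U6
  P2: U9 <- U2 -> U8 -> U7 -> U6
  P3: U9 <- U2 -> U7 -> U6
  P4: U9 <- U2 -> U6
  P5: U9 <- U7 <- U2 -> U6
  P6: U9 <- U7 <- U5 -> U8 <- U2 -> U6
  P7: U9 <- U7 <- U8 <- U2 -> U6
  P8: U9 <- U7 -> U6
Condition 1 (no descendant of U9 in the set): holds — descendants of U9 are {U6}; none are in {U2, U5, U7}.
Condition 2 (every backdoor path blocked by {U2, U5, U7}):
  P1: blocked at fork node U2 ∈ conditioning set.
  P2: blocked at fork node U2 ∈ conditioning set.
  P3: blocked at fork node U2 ∈ conditioning set.
  P4: blocked at fork node U2 ∈ conditioning set.
  P5: blocked at chain node U7 ∈ conditioning set.
  P6: blocked at chain node U7 ∈ conditioning set.
  P7: blocked at chain node U7 ∈ conditioning set.
  P8: blocked at fork node U7 ∈ conditioning set.
{U2, U5, U7} satisfies the backdoor criterion.

Yes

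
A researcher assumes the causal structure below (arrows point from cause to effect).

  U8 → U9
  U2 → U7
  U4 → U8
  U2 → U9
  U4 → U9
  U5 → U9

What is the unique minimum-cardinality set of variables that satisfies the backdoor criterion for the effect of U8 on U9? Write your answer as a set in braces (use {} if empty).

Variables eligible for adjustment (non-descendants of U8, excluding U8 and U9): {U2, U4, U5, U7}.
Backdoor paths from U8 to U9:
  P1: U8 <- U4 -> U9
The empty set is not sufficient: P1 (U8 <- U4 -> U9) has no collider blocking it and no conditioned non-collider, so it is open.
Try {U4}:
  P1: blocked at fork node U4 ∈ conditioning set.
{U4} contains no descendant of U8 and blocks every backdoor path.
No other singleton works — e.g. {U2} leaves P1 open — so {U4} is the unique smallest valid adjustment set.

{U4}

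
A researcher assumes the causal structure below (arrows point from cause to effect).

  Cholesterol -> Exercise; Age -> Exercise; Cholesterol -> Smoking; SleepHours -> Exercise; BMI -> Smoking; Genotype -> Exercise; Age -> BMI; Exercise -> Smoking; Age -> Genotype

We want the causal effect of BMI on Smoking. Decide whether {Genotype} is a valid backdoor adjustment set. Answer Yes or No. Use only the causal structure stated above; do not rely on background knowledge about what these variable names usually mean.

Backdoor paths from BMI to Smoking (paths whose first edge points into BMI):
  P1: BMI <- Age -> Genotype -> Exercise <- Cholesterol -> Smoking
  P2: BMI <- Age -> Genotype -> Exercise -> Smoking
  P3: BMI <- Age -> Exercise <- Cholesterol -> Smoking
  P4: BMI <- Age -> Exercise -> Smoking
Condition 1 (no descendant of BMI in the set): holds — descendants of BMI are {Smoking}; none are in {Genotype}.
Condition 2 (every backdoor path blocked by {Genotype}):
  P1: blocked at chain node Genotype ∈ conditioning set.
  P2: blocked at chain node Genotype ∈ conditioning set.
  P3: blocked at collider Exercise (neither it nor any descendant is in the conditioning set).
  P4: open — no interior node is in the conditioning set.
{Genotype} does not satisfy the backdoor criterion.

No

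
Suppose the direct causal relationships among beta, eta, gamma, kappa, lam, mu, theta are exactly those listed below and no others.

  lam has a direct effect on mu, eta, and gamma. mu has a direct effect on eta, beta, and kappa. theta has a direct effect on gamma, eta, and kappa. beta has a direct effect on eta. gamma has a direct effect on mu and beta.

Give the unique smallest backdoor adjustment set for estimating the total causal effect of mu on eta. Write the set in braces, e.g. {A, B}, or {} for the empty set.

Variables eligible for adjustment (non-descendants of mu, excluding mu and eta): {gamma, lam, theta}.
Backdoor paths from mu to eta:
  P1: mu <- lam -> gamma <- theta -> eta
  P2: mu <- lam -> gamma -> beta -> eta
  P3: mu <- lam -> eta
  P4: mu <- gamma <- lam -> eta
  P5: mu <- gamma <- theta -> eta
  P6: mu <- gamma -> beta -> eta
The empty set is not sufficient: P2 (mu <- lam -> gamma -> beta -> eta) has no collider blocking it and no conditioned non-collider, so it is open.
Try {gamma, lam}:
  P1: blocked at fork node lam ∈ conditioning set.
  P2: blocked at fork node lam ∈ conditioning set.
  P3: blocked at fork node lam ∈ conditioning set.
  P4: blocked at chain node gamma ∈ conditioning set.
  P5: blocked at chain node gamma ∈ conditioning set.
  P6: blocked at fork node gamma ∈ conditioning set.
{gamma, lam} contains no descendant of mu and blocks every backdoor path.
Every element of {gamma, lam} is needed (dropping gamma leaves P5 open; dropping lam leaves P1 open), so no proper subset is valid.
Among all size-2 subsets of the eligible variables, only {gamma, lam} blocks every backdoor path, so it is the unique smallest valid adjustment set.

{gamma, lam}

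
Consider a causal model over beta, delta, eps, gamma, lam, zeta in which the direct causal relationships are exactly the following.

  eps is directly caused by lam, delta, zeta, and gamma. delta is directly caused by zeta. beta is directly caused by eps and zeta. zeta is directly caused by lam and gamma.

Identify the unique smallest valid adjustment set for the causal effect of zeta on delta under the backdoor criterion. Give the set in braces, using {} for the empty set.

{}

Variables eligible for adjustment (non-descendants of zeta, excluding zeta and delta): {gamma, lam}.
Backdoor paths from zeta to delta:
  P1: zeta <- gamma -> eps <- delta
  P2: zeta <- lam -> eps <- delta
Each backdoor path contains an unconditioned collider, so every path is already blocked with the empty conditioning set:
  P1: blocked at collider eps (neither it nor any descendant is in the conditioning set).
  P2: blocked at collider eps (neither it nor any descendant is in the conditioning set).
The empty set is therefore the unique smallest valid set.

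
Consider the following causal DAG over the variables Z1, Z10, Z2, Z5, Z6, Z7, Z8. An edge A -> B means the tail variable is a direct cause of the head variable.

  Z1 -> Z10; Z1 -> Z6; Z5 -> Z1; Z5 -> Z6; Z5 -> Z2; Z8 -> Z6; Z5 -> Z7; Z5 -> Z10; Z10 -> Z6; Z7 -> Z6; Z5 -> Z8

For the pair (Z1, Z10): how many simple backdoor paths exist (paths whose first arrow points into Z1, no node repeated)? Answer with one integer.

4

A backdoor path from Z1 to Z10 is any simple undirected path whose first edge points into Z1 (i.e. leaves Z1 via a parent).
Parents of Z1: {Z5}.
Enumerating:
  P1: Z1 <- Z5 -> Z7 -> Z6 <- Z10
  P2: Z1 <- Z5 -> Z8 -> Z6 <- Z10
  P3: Z1 <- Z5 -> Z10
  P4: Z1 <- Z5 -> Z6 <- Z10
That exhausts the simple backdoor paths. Count: 4.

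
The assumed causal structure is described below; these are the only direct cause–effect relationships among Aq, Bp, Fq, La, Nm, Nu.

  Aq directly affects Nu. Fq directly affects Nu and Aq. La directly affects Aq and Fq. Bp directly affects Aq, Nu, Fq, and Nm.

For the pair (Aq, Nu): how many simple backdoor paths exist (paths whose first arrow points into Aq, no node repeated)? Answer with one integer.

A backdoor path from Aq to Nu is any simple undirected path whose first edge points into Aq (i.e. leaves Aq via a parent).
Parents of Aq: {Bp, Fq, La}.
Enumerating:
  P1: Aq <- La -> Fq <- Bp -> Nu
  P2: Aq <- La -> Fq -> Nu
  P3: Aq <- Bp -> Fq -> Nu
  P4: Aq <- Bp -> Nu
  P5: Aq <- Fq <- Bp -> Nu
  P6: Aq <- Fq -> Nu
That exhausts the simple backdoor paths. Count: 6.

6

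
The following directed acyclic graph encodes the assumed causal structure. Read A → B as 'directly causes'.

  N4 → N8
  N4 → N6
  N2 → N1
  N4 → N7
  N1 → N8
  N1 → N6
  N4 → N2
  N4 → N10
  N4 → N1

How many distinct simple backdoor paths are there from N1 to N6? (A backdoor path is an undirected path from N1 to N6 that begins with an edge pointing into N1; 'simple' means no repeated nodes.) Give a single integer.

A backdoor path from N1 to N6 is any simple undirected path whose first edge points into N1 (i.e. leaves N1 via a parent).
Parents of N1: {N2, N4}.
Enumerating:
  P1: N1 <- N4 -> N6
  P2: N1 <- N2 <- N4 -> N6
That exhausts the simple backdoor paths. Count: 2.

2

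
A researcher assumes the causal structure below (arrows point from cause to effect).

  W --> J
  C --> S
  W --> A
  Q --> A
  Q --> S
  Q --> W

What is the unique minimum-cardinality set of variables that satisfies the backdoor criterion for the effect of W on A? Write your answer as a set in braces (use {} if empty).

{Q}

Variables eligible for adjustment (non-descendants of W, excluding W and A): {C, Q, S}.
Backdoor paths from W to A:
  P1: W <- Q -> A
The empty set is not sufficient: P1 (W <- Q -> A) has no collider blocking it and no conditioned non-collider, so it is open.
Try {Q}:
  P1: blocked at fork node Q ∈ conditioning set.
{Q} contains no descendant of W and blocks every backdoor path.
No other singleton works — e.g. {C} leaves P1 open — so {Q} is the unique smallest valid adjustment set.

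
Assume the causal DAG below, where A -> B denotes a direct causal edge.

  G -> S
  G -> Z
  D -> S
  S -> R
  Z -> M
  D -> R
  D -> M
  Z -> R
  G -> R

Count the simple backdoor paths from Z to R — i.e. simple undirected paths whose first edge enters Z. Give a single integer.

3

A backdoor path from Z to R is any simple undirected path whose first edge points into Z (i.e. leaves Z via a parent).
Parents of Z: {G}.
Enumerating:
  P1: Z <- G -> S <- D -> R
  P2: Z <- G -> S -> R
  P3: Z <- G -> R
That exhausts the simple backdoor paths. Count: 3.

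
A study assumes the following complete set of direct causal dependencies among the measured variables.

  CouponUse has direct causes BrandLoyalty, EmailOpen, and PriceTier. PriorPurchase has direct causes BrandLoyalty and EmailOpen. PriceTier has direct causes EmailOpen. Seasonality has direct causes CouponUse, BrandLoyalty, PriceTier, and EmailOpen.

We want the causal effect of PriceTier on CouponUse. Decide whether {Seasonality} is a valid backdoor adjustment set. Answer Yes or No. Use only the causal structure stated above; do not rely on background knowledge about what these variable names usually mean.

No

Backdoor paths from PriceTier to CouponUse (paths whose first edge points into PriceTier):
  P1: PriceTier <- EmailOpen -> CouponUse
  P2: PriceTier <- EmailOpen -> Seasonality <- BrandLoyalty -> CouponUse
  P3: PriceTier <- EmailOpen -> Seasonality <- CouponUse
  P4: PriceTier <- EmailOpen -> PriorPurchase <- BrandLoyalty -> CouponUse
  P5: PriceTier <- EmailOpen -> PriorPurchase <- BrandLoyalty -> Seasonality <- CouponUse
Condition 1 (no descendant of PriceTier in the set): FAILS — Seasonality is a descendant of PriceTier.
Condition 2 (every backdoor path blocked by {Seasonality}):
  P1: open — no interior node is in the conditioning set.
  P2: open — collider(s) Seasonality are conditioned on (or have a conditioned descendant) and no non-collider on the path is in the set.
  P3: open — collider(s) Seasonality are conditioned on (or have a conditioned descendant) and no non-collider on the path is in the set.
  P4: blocked at collider PriorPurchase (neither it nor any descendant is in the conditioning set).
  P5: blocked at collider PriorPurchase (neither it nor any descendant is in the conditioning set).
{Seasonality} does not satisfy the backdoor criterion.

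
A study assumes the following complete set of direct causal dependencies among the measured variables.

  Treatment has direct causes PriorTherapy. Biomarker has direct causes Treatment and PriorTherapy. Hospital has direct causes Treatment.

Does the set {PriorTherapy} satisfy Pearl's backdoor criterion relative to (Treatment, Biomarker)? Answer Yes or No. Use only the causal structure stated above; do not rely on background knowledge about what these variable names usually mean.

Yes

Backdoor paths from Treatment to Biomarker (paths whose first edge points into Treatment):
  P1: Treatment <- PriorTherapy -> Biomarker
Condition 1 (no descendant of Treatment in the set): holds — descendants of Treatment are {Biomarker, Hospital}; none are in {PriorTherapy}.
Condition 2 (every backdoor path blocked by {PriorTherapy}):
  P1: blocked at fork node PriorTherapy ∈ conditioning set.
{PriorTherapy} satisfies the backdoor criterion.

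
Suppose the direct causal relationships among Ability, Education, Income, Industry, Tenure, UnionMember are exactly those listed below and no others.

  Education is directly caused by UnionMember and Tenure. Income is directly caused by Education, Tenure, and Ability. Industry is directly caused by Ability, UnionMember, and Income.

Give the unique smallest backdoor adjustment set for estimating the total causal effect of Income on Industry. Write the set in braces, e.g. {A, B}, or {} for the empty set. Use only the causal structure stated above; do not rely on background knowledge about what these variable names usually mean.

{Ability, UnionMember}

Variables eligible for adjustment (non-descendants of Income, excluding Income and Industry): {Ability, Education, Tenure, UnionMember}.
Backdoor paths from Income to Industry:
  P1: Income <- Ability -> Industry
  P2: Income <- Tenure -> Education <- UnionMember -> Industry
  P3: Income <- Education <- UnionMember -> Industry
The empty set is not sufficient: P1 (Income <- Ability -> Industry) has no collider blocking it and no conditioned non-collider, so it is open.
Try {Ability, UnionMember}:
  P1: blocked at fork node Ability ∈ conditioning set.
  P2: blocked at collider Education (neither it nor any descendant is in the conditioning set).
  P3: blocked at fork node UnionMember ∈ conditioning set.
{Ability, UnionMember} contains no descendant of Income and blocks every backdoor path.
Every element of {Ability, UnionMember} is needed (dropping Ability leaves P1 open; dropping UnionMember leaves P3 open), so no proper subset is valid.
Among all size-2 subsets of the eligible variables, only {Ability, UnionMember} blocks every backdoor path, so it is the unique smallest valid adjustment set.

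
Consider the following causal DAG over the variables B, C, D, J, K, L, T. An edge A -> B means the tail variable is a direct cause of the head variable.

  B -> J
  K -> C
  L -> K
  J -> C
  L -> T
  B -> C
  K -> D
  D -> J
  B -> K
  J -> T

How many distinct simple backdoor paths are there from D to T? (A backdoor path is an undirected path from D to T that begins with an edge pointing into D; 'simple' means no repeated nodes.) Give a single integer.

5

A backdoor path from D to T is any simple undirected path whose first edge points into D (i.e. leaves D via a parent).
Parents of D: {K}.
Enumerating:
  P1: D <- K <- B -> J -> T
  P2: D <- K <- B -> C <- J -> T
  P3: D <- K <- L -> T
  P4: D <- K -> C <- B -> J -> T
  P5: D <- K -> C <- J -> T
That exhausts the simple backdoor paths. Count: 5.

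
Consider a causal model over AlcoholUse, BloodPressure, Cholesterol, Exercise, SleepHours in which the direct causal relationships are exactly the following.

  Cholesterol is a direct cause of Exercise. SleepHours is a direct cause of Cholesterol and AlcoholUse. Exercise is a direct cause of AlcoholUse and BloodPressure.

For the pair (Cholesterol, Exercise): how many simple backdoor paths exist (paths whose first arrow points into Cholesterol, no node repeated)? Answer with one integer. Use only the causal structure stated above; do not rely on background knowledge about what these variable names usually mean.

A backdoor path from Cholesterol to Exercise is any simple undirected path whose first edge points into Cholesterol (i.e. leaves Cholesterol via a parent).
Parents of Cholesterol: {SleepHours}.
Enumerating:
  P1: Cholesterol <- SleepHours -> AlcoholUse <- Exercise
That exhausts the simple backdoor paths. Count: 1.

1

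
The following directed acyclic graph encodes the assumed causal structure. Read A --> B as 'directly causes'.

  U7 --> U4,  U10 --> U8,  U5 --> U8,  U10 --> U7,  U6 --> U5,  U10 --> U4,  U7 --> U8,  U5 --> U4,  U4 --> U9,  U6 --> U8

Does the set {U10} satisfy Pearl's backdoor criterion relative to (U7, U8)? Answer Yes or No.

Yes

Backdoor paths from U7 to U8 (paths whose first edge points into U7):
  P1: U7 <- U10 -> U8
  P2: U7 <- U10 -> U4 <- U5 <- U6 -> U8
  P3: U7 <- U10 -> U4 <- U5 -> U8
Condition 1 (no descendant of U7 in the set): holds — descendants of U7 are {U4, U8, U9}; none are in {U10}.
Condition 2 (every backdoor path blocked by {U10}):
  P1: blocked at fork node U10 ∈ conditioning set.
  P2: blocked at fork node U10 ∈ conditioning set.
  P3: blocked at fork node U10 ∈ conditioning set.
{U10} satisfies the backdoor criterion.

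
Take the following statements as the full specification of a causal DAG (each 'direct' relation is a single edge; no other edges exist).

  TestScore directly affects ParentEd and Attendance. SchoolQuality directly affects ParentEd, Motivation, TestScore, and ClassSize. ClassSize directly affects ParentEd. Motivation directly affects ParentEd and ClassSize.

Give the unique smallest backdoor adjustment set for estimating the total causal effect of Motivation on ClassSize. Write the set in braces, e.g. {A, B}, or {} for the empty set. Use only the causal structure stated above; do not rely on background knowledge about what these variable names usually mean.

{SchoolQuality}

Variables eligible for adjustment (non-descendants of Motivation, excluding Motivation and ClassSize): {Attendance, SchoolQuality, TestScore}.
Backdoor paths from Motivation to ClassSize:
  P1: Motivation <- SchoolQuality -> TestScore -> ParentEd <- ClassSize
  P2: Motivation <- SchoolQuality -> ClassSize
  P3: Motivation <- SchoolQuality -> ParentEd <- ClassSize
The empty set is not sufficient: P2 (Motivation <- SchoolQuality -> ClassSize) has no collider blocking it and no conditioned non-collider, so it is open.
Try {SchoolQuality}:
  P1: blocked at fork node SchoolQuality ∈ conditioning set.
  P2: blocked at fork node SchoolQuality ∈ conditioning set.
  P3: blocked at fork node SchoolQuality ∈ conditioning set.
{SchoolQuality} contains no descendant of Motivation and blocks every backdoor path.
No other singleton works — e.g. {TestScore} leaves P2 open — so {SchoolQuality} is the unique smallest valid adjustment set.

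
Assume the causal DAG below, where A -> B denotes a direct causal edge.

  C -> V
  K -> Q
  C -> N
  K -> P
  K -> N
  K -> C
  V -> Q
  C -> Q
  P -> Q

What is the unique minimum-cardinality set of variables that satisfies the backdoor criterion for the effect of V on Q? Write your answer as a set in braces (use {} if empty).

Variables eligible for adjustment (non-descendants of V, excluding V and Q): {C, K, N, P}.
Backdoor paths from V to Q:
  P1: V <- C <- K -> P -> Q
  P2: V <- C <- K -> Q
  P3: V <- C -> N <- K -> P -> Q
  P4: V <- C -> N <- K -> Q
  P5: V <- C -> Q
The empty set is not sufficient: P1 (V <- C <- K -> P -> Q) has no collider blocking it and no conditioned non-collider, so it is open.
Try {C}:
  P1: blocked at chain node C ∈ conditioning set.
  P2: blocked at chain node C ∈ conditioning set.
  P3: blocked at fork node C ∈ conditioning set.
  P4: blocked at fork node C ∈ conditioning set.
  P5: blocked at fork node C ∈ conditioning set.
{C} contains no descendant of V and blocks every backdoor path.
No other singleton works — e.g. {K} leaves P5 open — so {C} is the unique smallest valid adjustment set.

{C}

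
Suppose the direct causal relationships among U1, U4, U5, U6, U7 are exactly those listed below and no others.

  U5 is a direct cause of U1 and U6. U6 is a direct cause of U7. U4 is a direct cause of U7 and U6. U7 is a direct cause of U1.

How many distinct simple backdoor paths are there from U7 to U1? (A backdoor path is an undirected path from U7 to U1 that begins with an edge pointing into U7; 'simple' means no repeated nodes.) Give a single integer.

A backdoor path from U7 to U1 is any simple undirected path whose first edge points into U7 (i.e. leaves U7 via a parent).
Parents of U7: {U4, U6}.
Enumerating:
  P1: U7 <- U4 -> U6 <- U5 -> U1
  P2: U7 <- U6 <- U5 -> U1
That exhausts the simple backdoor paths. Count: 2.

2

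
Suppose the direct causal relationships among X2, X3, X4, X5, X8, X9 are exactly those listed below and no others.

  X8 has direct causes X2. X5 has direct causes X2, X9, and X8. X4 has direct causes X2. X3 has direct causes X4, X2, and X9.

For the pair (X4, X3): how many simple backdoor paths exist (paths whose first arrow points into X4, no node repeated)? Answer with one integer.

A backdoor path from X4 to X3 is any simple undirected path whose first edge points into X4 (i.e. leaves X4 via a parent).
Parents of X4: {X2}.
Enumerating:
  P1: X4 <- X2 -> X3
  P2: X4 <- X2 -> X8 -> X5 <- X9 -> X3
  P3: X4 <- X2 -> X5 <- X9 -> X3
That exhausts the simple backdoor paths. Count: 3.

3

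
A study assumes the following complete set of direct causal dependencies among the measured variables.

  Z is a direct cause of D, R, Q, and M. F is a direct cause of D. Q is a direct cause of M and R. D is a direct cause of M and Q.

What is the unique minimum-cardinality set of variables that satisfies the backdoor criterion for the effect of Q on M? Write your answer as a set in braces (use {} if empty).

{D, Z}

Variables eligible for adjustment (non-descendants of Q, excluding Q and M): {D, F, Z}.
Backdoor paths from Q to M:
  P1: Q <- Z -> D -> M
  P2: Q <- Z -> M
  P3: Q <- D <- Z -> M
  P4: Q <- D -> M
The empty set is not sufficient: P1 (Q <- Z -> D -> M) has no collider blocking it and no conditioned non-collider, so it is open.
Try {D, Z}:
  P1: blocked at fork node Z ∈ conditioning set.
  P2: blocked at fork node Z ∈ conditioning set.
  P3: blocked at chain node D ∈ conditioning set.
  P4: blocked at fork node D ∈ conditioning set.
{D, Z} contains no descendant of Q and blocks every backdoor path.
Every element of {D, Z} is needed (dropping D leaves P4 open; dropping Z leaves P2 open), so no proper subset is valid.
Among all size-2 subsets of the eligible variables, only {D, Z} blocks every backdoor path, so it is the unique smallest valid adjustment set.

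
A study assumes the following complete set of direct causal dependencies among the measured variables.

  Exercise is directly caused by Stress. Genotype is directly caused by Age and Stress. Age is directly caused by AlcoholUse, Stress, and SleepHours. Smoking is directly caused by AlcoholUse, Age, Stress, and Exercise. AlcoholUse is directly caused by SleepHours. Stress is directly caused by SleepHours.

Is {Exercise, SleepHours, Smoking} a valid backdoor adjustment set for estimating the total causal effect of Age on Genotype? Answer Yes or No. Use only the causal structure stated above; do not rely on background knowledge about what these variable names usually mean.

Backdoor paths from Age to Genotype (paths whose first edge points into Age):
  P1: Age <- SleepHours -> Stress -> Genotype
  P2: Age <- SleepHours -> AlcoholUse -> Smoking <- Stress -> Genotype
  P3: Age <- SleepHours -> AlcoholUse -> Smoking <- Exercise <- Stress -> Genotype
  P4: Age <- Stress -> Genotype
  P5: Age <- AlcoholUse <- SleepHours -> Stress -> Genotype
  P6: Age <- AlcoholUse -> Smoking <- Stress -> Genotype
  P7: Age <- AlcoholUse -> Smoking <- Exercise <- Stress -> Genotype
Condition 1 (no descendant of Age in the set): FAILS — Smoking is a descendant of Age.
Condition 2 (every backdoor path blocked by {Exercise, SleepHours, Smoking}):
  P1: blocked at fork node SleepHours ∈ conditioning set.
  P2: blocked at fork node SleepHours ∈ conditioning set.
  P3: blocked at fork node SleepHours ∈ conditioning set.
  P4: open — no interior node is in the conditioning set.
  P5: blocked at fork node SleepHours ∈ conditioning set.
  P6: open — collider(s) Smoking are conditioned on (or have a conditioned descendant) and no non-collider on the path is in the set.
  P7: blocked at chain node Exercise ∈ conditioning set.
{Exercise, SleepHours, Smoking} does not satisfy the backdoor criterion.

No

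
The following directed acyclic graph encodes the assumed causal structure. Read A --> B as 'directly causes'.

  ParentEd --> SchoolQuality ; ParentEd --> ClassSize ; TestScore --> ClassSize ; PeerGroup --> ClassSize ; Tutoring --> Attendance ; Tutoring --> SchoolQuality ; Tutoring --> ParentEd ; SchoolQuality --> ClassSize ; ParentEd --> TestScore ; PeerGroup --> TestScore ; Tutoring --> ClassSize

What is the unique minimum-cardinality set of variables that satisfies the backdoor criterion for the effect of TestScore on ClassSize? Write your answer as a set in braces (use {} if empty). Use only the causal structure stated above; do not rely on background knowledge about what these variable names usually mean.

{ParentEd, PeerGroup}

Variables eligible for adjustment (non-descendants of TestScore, excluding TestScore and ClassSize): {Attendance, ParentEd, PeerGroup, SchoolQuality, Tutoring}.
Backdoor paths from TestScore to ClassSize:
  P1: TestScore <- ParentEd <- Tutoring -> SchoolQuality -> ClassSize
  P2: TestScore <- ParentEd <- Tutoring -> ClassSize
  P3: TestScore <- ParentEd -> SchoolQuality <- Tutoring -> ClassSize
  P4: TestScore <- ParentEd -> SchoolQuality -> ClassSize
  P5: TestScore <- ParentEd -> ClassSize
  P6: TestScore <- PeerGroup -> ClassSize
The empty set is not sufficient: P1 (TestScore <- ParentEd <- Tutoring -> SchoolQuality -> ClassSize) has no collider blocking it and no conditioned non-collider, so it is open.
Try {ParentEd, PeerGroup}:
  P1: blocked at chain node ParentEd ∈ conditioning set.
  P2: blocked at chain node ParentEd ∈ conditioning set.
  P3: blocked at fork node ParentEd ∈ conditioning set.
  P4: blocked at fork node ParentEd ∈ conditioning set.
  P5: blocked at fork node ParentEd ∈ conditioning set.
  P6: blocked at fork node PeerGroup ∈ conditioning set.
{ParentEd, PeerGroup} contains no descendant of TestScore and blocks every backdoor path.
Every element of {ParentEd, PeerGroup} is needed (dropping ParentEd leaves P1 open; dropping PeerGroup leaves P6 open), so no proper subset is valid.
Among all size-2 subsets of the eligible variables, only {ParentEd, PeerGroup} blocks every backdoor path, so it is the unique smallest valid adjustment set.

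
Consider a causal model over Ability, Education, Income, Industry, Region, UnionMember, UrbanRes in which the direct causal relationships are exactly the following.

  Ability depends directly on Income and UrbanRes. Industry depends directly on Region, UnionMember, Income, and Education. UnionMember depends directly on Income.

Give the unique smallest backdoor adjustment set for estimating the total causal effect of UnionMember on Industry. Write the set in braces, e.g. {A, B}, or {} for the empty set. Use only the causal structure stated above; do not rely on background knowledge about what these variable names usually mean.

Variables eligible for adjustment (non-descendants of UnionMember, excluding UnionMember and Industry): {Ability, Education, Income, Region, UrbanRes}.
Backdoor paths from UnionMember to Industry:
  P1: UnionMember <- Income -> Industry
The empty set is not sufficient: P1 (UnionMember <- Income -> Industry) has no collider blocking it and no conditioned non-collider, so it is open.
Try {Income}:
  P1: blocked at fork node Income ∈ conditioning set.
{Income} contains no descendant of UnionMember and blocks every backdoor path.
No other singleton works — e.g. {Education} leaves P1 open — so {Income} is the unique smallest valid adjustment set.

{Income}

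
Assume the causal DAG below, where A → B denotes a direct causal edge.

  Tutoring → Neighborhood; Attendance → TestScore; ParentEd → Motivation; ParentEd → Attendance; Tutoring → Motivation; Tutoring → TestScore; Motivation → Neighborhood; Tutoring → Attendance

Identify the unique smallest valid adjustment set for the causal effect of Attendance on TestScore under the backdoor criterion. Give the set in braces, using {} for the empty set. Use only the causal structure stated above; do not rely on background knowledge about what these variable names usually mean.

{Tutoring}

Variables eligible for adjustment (non-descendants of Attendance, excluding Attendance and TestScore): {Motivation, Neighborhood, ParentEd, Tutoring}.
Backdoor paths from Attendance to TestScore:
  P1: Attendance <- Tutoring -> TestScore
  P2: Attendance <- ParentEd -> Motivation <- Tutoring -> TestScore
  P3: Attendance <- ParentEd -> Motivation -> Neighborhood <- Tutoring -> TestScore
The empty set is not sufficient: P1 (Attendance <- Tutoring -> TestScore) has no collider blocking it and no conditioned non-collider, so it is open.
Try {Tutoring}:
  P1: blocked at fork node Tutoring ∈ conditioning set.
  P2: blocked at collider Motivation (neither it nor any descendant is in the conditioning set).
  P3: blocked at collider Neighborhood (neither it nor any descendant is in the conditioning set).
{Tutoring} contains no descendant of Attendance and blocks every backdoor path.
No other singleton works — e.g. {ParentEd} leaves P1 open — so {Tutoring} is the unique smallest valid adjustment set.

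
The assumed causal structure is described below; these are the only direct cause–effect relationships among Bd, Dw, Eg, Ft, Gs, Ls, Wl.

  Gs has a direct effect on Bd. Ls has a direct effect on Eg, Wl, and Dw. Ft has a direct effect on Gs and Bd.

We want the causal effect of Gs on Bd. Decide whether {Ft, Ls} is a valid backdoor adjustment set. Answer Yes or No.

Backdoor paths from Gs to Bd (paths whose first edge points into Gs):
  P1: Gs <- Ft -> Bd
Condition 1 (no descendant of Gs in the set): holds — descendants of Gs are {Bd}; none are in {Ft, Ls}.
Condition 2 (every backdoor path blocked by {Ft, Ls}):
  P1: blocked at fork node Ft ∈ conditioning set.
{Ft, Ls} satisfies the backdoor criterion.

Yes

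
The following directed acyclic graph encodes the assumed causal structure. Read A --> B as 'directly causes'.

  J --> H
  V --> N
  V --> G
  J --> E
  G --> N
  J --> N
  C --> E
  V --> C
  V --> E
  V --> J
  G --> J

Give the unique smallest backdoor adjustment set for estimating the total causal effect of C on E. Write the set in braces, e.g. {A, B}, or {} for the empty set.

{V}

Variables eligible for adjustment (non-descendants of C, excluding C and E): {G, H, J, N, V}.
Backdoor paths from C to E:
  P1: C <- V -> G -> J -> E
  P2: C <- V -> G -> N <- J -> E
  P3: C <- V -> J -> E
  P4: C <- V -> E
  P5: C <- V -> N <- G -> J -> E
  P6: C <- V -> N <- J -> E
The empty set is not sufficient: P1 (C <- V -> G -> J -> E) has no collider blocking it and no conditioned non-collider, so it is open.
Try {V}:
  P1: blocked at fork node V ∈ conditioning set.
  P2: blocked at fork node V ∈ conditioning set.
  P3: blocked at fork node V ∈ conditioning set.
  P4: blocked at fork node V ∈ conditioning set.
  P5: blocked at fork node V ∈ conditioning set.
  P6: blocked at fork node V ∈ conditioning set.
{V} contains no descendant of C and blocks every backdoor path.
No other singleton works — e.g. {G} leaves P3 open — so {V} is the unique smallest valid adjustment set.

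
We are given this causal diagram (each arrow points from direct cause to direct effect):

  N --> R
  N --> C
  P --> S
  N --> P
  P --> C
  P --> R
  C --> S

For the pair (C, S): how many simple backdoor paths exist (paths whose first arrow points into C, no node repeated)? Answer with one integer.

3

A backdoor path from C to S is any simple undirected path whose first edge points into C (i.e. leaves C via a parent).
Parents of C: {N, P}.
Enumerating:
  P1: C <- N -> P -> S
  P2: C <- N -> R <- P -> S
  P3: C <- P -> S
That exhausts the simple backdoor paths. Count: 3.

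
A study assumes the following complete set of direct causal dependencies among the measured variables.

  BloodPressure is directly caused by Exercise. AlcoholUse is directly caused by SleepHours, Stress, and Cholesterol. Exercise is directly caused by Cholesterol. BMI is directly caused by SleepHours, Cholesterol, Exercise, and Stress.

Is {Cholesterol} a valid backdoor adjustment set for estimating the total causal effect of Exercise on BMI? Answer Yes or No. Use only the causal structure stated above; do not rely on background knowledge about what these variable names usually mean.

Backdoor paths from Exercise to BMI (paths whose first edge points into Exercise):
  P1: Exercise <- Cholesterol -> AlcoholUse <- Stress -> BMI
  P2: Exercise <- Cholesterol -> AlcoholUse <- SleepHours -> BMI
  P3: Exercise <- Cholesterol -> BMI
Condition 1 (no descendant of Exercise in the set): holds — descendants of Exercise are {BMI, BloodPressure}; none are in {Cholesterol}.
Condition 2 (every backdoor path blocked by {Cholesterol}):
  P1: blocked at fork node Cholesterol ∈ conditioning set.
  P2: blocked at fork node Cholesterol ∈ conditioning set.
  P3: blocked at fork node Cholesterol ∈ conditioning set.
{Cholesterol} satisfies the backdoor criterion.

Yes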